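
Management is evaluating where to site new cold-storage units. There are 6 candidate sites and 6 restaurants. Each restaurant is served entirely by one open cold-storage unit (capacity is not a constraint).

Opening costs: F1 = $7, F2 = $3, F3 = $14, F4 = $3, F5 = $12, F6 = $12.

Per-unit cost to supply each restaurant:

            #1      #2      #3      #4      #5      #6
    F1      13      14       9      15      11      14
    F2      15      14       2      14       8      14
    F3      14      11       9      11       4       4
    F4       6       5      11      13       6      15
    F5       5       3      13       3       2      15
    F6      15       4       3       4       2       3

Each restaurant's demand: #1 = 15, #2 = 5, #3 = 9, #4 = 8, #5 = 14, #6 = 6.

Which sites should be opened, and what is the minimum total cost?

For any fixed open set, each restaurant goes to its cheapest open site; total = fixed + service.
{F2, F5, F6}: #1→F5 5·15=75, #2→F5 3·5=15, #3→F2 2·9=18, #4→F5 3·8=24, #5→F5 2·14=28, #6→F6 3·6=18. Service 178; fixed 27; total 205.
{F2, F4, F5, F6}: #1→F5 5·15=75, #2→F5 3·5=15, #3→F2 2·9=18, #4→F5 3·8=24, #5→F5 2·14=28, #6→F6 3·6=18. Service 178; fixed 30; total 208.
{F5, F6}: service 187 + fixed 24 = 211
{F1, F2, F3, F4, F5, F6}: #1→F5 5·15=75, #2→F5 3·5=15, #3→F2 2·9=18, #4→F5 3·8=24, #5→F5 2·14=28, #6→F6 3·6=18. Service 178; fixed 51; total 229.
No other subset beats 205.

Open F2, F5 and F6; minimum total cost 205.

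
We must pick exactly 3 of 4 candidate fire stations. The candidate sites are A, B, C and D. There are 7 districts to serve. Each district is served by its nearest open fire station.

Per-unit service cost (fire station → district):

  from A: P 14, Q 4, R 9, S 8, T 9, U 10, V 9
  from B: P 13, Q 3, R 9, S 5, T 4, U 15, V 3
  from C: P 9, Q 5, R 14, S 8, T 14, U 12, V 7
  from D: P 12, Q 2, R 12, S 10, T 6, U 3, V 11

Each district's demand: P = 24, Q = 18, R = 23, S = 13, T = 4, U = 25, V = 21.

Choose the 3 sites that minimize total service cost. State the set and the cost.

With exactly 3 open, each district uses its cheapest among the chosen.
{B, C, D}: P→C 9·24=216, Q→D 2·18=36, R→B 9·23=207, S→B 5·13=65, T→B 4·4=16, U→D 3·25=75, V→B 3·21=63. Service cost 678.
{A, B, D}: service cost 750
{A, C, D}: service cost 809
Among all 4 size-3 choices, {B, C, D} is lowest.

Choose B, C and D; total service cost 678.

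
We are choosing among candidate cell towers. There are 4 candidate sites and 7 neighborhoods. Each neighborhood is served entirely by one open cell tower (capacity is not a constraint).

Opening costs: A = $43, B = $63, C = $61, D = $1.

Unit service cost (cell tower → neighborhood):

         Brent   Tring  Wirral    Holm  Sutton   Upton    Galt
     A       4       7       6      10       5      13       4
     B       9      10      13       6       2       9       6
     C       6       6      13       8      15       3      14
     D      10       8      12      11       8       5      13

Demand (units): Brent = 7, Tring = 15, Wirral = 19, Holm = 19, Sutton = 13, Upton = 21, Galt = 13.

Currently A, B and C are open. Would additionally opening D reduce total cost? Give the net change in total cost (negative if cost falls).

No — net change +1 (cost rises by 1).

Current service cost with {A, B, C}: 487.
Adding D: each neighborhood re-picks its cheapest; new service cost 487, saving 0.
Extra fixed cost: 1. Net change = 1 − 0 = 1.
(Totals: 654 → 655.)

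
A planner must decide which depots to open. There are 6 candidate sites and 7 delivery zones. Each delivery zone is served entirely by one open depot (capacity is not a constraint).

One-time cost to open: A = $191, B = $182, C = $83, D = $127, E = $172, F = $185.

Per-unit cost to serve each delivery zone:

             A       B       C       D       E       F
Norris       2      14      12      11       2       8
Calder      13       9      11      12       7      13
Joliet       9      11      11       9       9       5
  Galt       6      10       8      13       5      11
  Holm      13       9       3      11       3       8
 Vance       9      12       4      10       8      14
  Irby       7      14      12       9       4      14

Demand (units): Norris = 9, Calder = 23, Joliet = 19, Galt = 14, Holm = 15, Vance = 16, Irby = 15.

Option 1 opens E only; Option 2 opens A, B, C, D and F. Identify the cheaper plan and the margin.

Option 1: {E}: Norris→E 2·9=18, Calder→E 7·23=161, Joliet→E 9·19=171, Galt→E 5·14=70, Holm→E 3·15=45, Vance→E 8·16=128, Irby→E 4·15=60. Service 653; fixed 172; total 825.
Option 2: {A, B, C, D, F}: Norris→A 2·9=18, Calder→B 9·23=207, Joliet→F 5·19=95, Galt→A 6·14=84, Holm→C 3·15=45, Vance→C 4·16=64, Irby→A 7·15=105. Service 618; fixed 768; total 1386.
Difference: |825 − 1386| = 561.

Option 1 is cheaper by 561.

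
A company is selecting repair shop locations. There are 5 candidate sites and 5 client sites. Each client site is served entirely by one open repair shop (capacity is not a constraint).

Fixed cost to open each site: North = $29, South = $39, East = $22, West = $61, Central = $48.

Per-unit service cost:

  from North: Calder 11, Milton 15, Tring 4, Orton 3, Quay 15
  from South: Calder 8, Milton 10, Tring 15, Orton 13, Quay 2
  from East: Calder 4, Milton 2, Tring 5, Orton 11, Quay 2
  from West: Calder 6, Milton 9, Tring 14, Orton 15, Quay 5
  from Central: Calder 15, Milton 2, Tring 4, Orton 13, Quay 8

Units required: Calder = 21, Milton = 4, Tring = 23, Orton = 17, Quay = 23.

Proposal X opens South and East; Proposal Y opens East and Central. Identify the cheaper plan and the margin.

Proposal X: {South, East}: Calder→East 4·21=84, Milton→East 2·4=8, Tring→East 5·23=115, Orton→East 11·17=187, Quay→South 2·23=46. Service 440; fixed 61; total 501.
Proposal Y: {East, Central}: Calder→East 4·21=84, Milton→East 2·4=8, Tring→Central 4·23=92, Orton→East 11·17=187, Quay→East 2·23=46. Service 417; fixed 70; total 487.
Difference: |501 − 487| = 14.

Proposal Y is cheaper by 14.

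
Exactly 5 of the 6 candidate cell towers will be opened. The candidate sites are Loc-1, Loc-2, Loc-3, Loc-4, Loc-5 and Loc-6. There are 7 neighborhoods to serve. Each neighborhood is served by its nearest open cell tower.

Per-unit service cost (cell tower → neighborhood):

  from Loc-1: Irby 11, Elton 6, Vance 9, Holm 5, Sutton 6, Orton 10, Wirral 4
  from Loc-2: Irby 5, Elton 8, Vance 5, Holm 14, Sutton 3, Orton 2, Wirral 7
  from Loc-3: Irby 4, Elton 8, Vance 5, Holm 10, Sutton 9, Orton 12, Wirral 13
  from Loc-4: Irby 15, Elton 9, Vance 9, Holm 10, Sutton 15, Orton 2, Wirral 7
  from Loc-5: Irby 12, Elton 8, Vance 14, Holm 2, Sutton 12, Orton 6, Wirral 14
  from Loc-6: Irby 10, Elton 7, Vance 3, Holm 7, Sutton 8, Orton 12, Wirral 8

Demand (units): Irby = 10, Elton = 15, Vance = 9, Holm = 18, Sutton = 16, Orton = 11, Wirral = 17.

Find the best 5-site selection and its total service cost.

With exactly 5 open, each neighborhood uses its cheapest among the chosen.
{Loc-1, Loc-2, Loc-3, Loc-5, Loc-6}: Irby→Loc-3 4·10=40, Elton→Loc-1 6·15=90, Vance→Loc-6 3·9=27, Holm→Loc-5 2·18=36, Sutton→Loc-2 3·16=48, Orton→Loc-2 2·11=22, Wirral→Loc-1 4·17=68. Service cost 331.
{Loc-1, Loc-2, Loc-4, Loc-5, Loc-6}: service cost 341
{Loc-1, Loc-2, Loc-3, Loc-4, Loc-5}: service cost 349
Among all 6 size-5 choices, {Loc-1, Loc-2, Loc-3, Loc-5, Loc-6} is lowest.

Choose Loc-1, Loc-2, Loc-3, Loc-5 and Loc-6; total service cost 331.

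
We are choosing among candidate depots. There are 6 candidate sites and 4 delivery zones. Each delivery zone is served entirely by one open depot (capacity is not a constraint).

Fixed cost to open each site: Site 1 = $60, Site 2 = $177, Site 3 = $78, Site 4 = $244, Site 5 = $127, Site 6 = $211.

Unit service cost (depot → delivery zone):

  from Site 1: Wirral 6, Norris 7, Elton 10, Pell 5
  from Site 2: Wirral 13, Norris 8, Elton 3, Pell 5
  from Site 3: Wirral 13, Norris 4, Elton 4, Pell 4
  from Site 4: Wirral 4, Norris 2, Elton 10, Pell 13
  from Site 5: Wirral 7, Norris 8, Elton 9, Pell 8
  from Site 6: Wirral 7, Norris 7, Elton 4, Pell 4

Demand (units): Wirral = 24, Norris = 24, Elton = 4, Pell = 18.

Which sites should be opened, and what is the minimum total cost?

Open Site 1 and Site 3; minimum total cost 466.

For any fixed open set, each delivery zone goes to its cheapest open site; total = fixed + service.
{Site 1, Site 3}: Wirral→Site 1 6·24=144, Norris→Site 3 4·24=96, Elton→Site 3 4·4=16, Pell→Site 3 4·18=72. Service 328; fixed 138; total 466.
{Site 1}: service 442 + fixed 60 = 502
{Site 3, Site 4}: service 232 + fixed 322 = 554
{Site 1, Site 2, Site 3, Site 4, Site 5, Site 6}: Wirral→Site 4 4·24=96, Norris→Site 4 2·24=48, Elton→Site 2 3·4=12, Pell→Site 3 4·18=72. Service 228; fixed 897; total 1125.
No other subset beats 466.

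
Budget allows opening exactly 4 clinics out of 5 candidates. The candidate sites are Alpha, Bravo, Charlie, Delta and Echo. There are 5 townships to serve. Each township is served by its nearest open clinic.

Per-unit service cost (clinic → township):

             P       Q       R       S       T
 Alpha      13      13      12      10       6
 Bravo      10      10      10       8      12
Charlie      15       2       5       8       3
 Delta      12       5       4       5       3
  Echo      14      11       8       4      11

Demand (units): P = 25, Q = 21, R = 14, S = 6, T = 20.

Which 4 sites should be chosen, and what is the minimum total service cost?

With exactly 4 open, each township uses its cheapest among the chosen.
{Bravo, Charlie, Delta, Echo}: P→Bravo 10·25=250, Q→Charlie 2·21=42, R→Delta 4·14=56, S→Echo 4·6=24, T→Charlie 3·20=60. Service cost 432.
{Alpha, Bravo, Charlie, Delta}: service cost 438
{Alpha, Bravo, Charlie, Echo}: service cost 446
Among all 5 size-4 choices, {Bravo, Charlie, Delta, Echo} is lowest.

Choose Bravo, Charlie, Delta and Echo; total service cost 432.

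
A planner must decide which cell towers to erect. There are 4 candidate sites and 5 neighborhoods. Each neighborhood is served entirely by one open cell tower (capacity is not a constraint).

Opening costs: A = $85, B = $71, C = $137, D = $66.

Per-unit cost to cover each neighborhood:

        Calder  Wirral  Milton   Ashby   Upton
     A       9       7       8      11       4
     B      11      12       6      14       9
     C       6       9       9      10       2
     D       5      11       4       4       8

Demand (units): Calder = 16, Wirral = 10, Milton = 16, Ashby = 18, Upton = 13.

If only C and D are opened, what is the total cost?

Total cost: 535

Each neighborhood is assigned to its cheapest site among the open ones.
{C, D}: Calder→D 5·16=80, Wirral→C 9·10=90, Milton→D 4·16=64, Ashby→D 4·18=72, Upton→C 2·13=26. Service 332; fixed 203; total 535.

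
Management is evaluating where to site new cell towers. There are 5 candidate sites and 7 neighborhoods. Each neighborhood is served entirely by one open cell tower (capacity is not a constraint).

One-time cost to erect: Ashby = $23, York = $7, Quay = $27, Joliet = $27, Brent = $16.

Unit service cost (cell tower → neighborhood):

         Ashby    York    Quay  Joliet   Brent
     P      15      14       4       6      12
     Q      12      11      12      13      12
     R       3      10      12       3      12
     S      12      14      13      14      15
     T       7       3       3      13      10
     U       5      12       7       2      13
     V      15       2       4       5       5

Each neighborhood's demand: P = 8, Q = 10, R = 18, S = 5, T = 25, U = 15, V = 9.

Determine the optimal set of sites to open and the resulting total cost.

Open York and Joliet; minimum total cost 439.

For any fixed open set, each neighborhood goes to its cheapest open site; total = fixed + service.
{York, Joliet}: P→Joliet 6·8=48, Q→York 11·10=110, R→Joliet 3·18=54, S→York 14·5=70, T→York 3·25=75, U→Joliet 2·15=30, V→York 2·9=18. Service 405; fixed 34; total 439.
{York, Quay, Joliet}: P→Quay 4·8=32, Q→York 11·10=110, R→Joliet 3·18=54, S→Quay 13·5=65, T→York 3·25=75, U→Joliet 2·15=30, V→York 2·9=18. Service 384; fixed 61; total 445.
{Ashby, York, Joliet}: P→Joliet 6·8=48, Q→York 11·10=110, R→Ashby 3·18=54, S→Ashby 12·5=60, T→York 3·25=75, U→Joliet 2·15=30, V→York 2·9=18. Service 395; fixed 57; total 452.
{Ashby, York, Quay, Joliet, Brent}: service 379 + fixed 100 = 479
No other subset beats 439.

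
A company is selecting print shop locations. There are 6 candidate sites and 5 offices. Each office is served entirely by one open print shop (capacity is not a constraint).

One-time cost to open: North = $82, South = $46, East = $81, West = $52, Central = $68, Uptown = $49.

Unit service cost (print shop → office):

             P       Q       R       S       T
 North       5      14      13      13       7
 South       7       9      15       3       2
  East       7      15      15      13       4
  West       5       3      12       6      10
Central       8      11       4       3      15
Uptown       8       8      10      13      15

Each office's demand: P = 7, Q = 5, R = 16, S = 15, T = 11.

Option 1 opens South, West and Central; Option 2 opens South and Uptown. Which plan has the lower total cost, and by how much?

Option 1 is cheaper by 64.

Option 1: {South, West, Central}: P→West 5·7=35, Q→West 3·5=15, R→Central 4·16=64, S→South 3·15=45, T→South 2·11=22. Service 181; fixed 166; total 347.
Option 2: {South, Uptown}: P→South 7·7=49, Q→Uptown 8·5=40, R→Uptown 10·16=160, S→South 3·15=45, T→South 2·11=22. Service 316; fixed 95; total 411.
Difference: |347 − 411| = 64.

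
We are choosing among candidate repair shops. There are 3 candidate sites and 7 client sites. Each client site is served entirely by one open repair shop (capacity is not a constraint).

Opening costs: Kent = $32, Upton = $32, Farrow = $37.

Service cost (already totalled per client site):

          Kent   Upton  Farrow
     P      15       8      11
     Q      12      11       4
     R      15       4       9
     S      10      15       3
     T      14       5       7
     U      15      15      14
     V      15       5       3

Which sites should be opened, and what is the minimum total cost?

For any fixed open set, each client site goes to its cheapest open site; total = fixed + service.
{Farrow}: P→Farrow 11, Q→Farrow 4, R→Farrow 9, S→Farrow 3, T→Farrow 7, U→Farrow 14, V→Farrow 3. Service 51; fixed 37; total 88.
{Upton}: service 63 + fixed 32 = 95
{Upton, Farrow}: service 41 + fixed 69 = 110
{Kent, Upton, Farrow}: service 41 + fixed 101 = 142
No other subset beats 88.

Open Farrow only; minimum total cost 88.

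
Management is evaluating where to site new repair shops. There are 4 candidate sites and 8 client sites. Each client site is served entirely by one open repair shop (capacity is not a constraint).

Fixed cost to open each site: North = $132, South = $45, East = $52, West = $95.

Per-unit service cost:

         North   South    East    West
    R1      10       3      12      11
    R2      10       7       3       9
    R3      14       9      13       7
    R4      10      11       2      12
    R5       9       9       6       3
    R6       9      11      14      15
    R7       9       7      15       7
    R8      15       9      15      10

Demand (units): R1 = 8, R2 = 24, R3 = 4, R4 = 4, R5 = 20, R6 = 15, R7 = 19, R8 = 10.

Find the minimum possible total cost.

Minimum total cost: 745

For any fixed open set, each client site goes to its cheapest open site; total = fixed + service.
{South, East}: R1→South 3·8=24, R2→East 3·24=72, R3→South 9·4=36, R4→East 2·4=8, R5→East 6·20=120, R6→South 11·15=165, R7→South 7·19=133, R8→South 9·10=90. Service 648; fixed 97; total 745.
{South, East, West}: service 580 + fixed 192 = 772
{East, West}: service 699 + fixed 147 = 846
{North, South, East, West}: service 550 + fixed 324 = 874
(All 15 nonempty subsets were checked; South and East is lowest.)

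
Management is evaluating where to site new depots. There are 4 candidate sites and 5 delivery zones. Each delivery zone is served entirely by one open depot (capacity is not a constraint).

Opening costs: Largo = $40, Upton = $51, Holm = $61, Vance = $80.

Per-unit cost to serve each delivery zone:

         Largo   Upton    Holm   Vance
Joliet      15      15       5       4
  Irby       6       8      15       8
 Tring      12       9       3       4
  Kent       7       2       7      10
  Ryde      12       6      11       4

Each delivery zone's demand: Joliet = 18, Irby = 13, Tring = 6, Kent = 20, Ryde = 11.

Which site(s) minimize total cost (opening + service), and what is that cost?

Open Upton and Vance; minimum total cost 415.

For any fixed open set, each delivery zone goes to its cheapest open site; total = fixed + service.
{Upton, Vance}: Joliet→Vance 4·18=72, Irby→Upton 8·13=104, Tring→Vance 4·6=24, Kent→Upton 2·20=40, Ryde→Vance 4·11=44. Service 284; fixed 131; total 415.
{Largo, Upton, Vance}: service 258 + fixed 171 = 429
{Upton, Holm}: Joliet→Holm 5·18=90, Irby→Upton 8·13=104, Tring→Holm 3·6=18, Kent→Upton 2·20=40, Ryde→Upton 6·11=66. Service 318; fixed 112; total 430.
{Largo, Upton, Holm, Vance}: service 252 + fixed 232 = 484
(All 15 nonempty subsets were checked; Upton and Vance is lowest.)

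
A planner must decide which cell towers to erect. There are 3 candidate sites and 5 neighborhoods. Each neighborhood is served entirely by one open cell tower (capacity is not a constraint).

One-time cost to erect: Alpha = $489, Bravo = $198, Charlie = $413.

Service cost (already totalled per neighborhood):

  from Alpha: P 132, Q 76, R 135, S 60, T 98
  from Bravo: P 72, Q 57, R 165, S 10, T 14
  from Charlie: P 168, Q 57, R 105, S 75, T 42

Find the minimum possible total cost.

Minimum total cost: 516

For any fixed open set, each neighborhood goes to its cheapest open site; total = fixed + service.
{Bravo}: P→Bravo 72, Q→Bravo 57, R→Bravo 165, S→Bravo 10, T→Bravo 14. Service 318; fixed 198; total 516.
{Charlie}: service 447 + fixed 413 = 860
{Bravo, Charlie}: service 258 + fixed 611 = 869
{Alpha, Bravo, Charlie}: P→Bravo 72, Q→Bravo 57, R→Charlie 105, S→Bravo 10, T→Bravo 14. Service 258; fixed 1100; total 1358.
(All 7 nonempty subsets were checked; Bravo only is lowest.)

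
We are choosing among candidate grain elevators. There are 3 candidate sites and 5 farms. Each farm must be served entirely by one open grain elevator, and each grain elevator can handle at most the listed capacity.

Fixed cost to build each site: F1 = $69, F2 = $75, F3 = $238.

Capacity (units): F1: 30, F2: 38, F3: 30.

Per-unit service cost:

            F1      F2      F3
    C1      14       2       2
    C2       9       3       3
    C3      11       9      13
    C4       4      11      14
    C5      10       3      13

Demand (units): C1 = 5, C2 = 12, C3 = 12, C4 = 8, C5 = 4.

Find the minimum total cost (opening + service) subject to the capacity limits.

Minimum total cost: 342

Open {F1, F2}: C1→F2 2·5=10, C2→F2 3·12=36, C3→F2 9·12=108, C4→F1 4·8=32, C5→F2 3·4=12.
Loads: F1 carries 8/30, F2 carries 33/38. Service 198; fixed 144; total 342.
Next best feasible plan costs 366.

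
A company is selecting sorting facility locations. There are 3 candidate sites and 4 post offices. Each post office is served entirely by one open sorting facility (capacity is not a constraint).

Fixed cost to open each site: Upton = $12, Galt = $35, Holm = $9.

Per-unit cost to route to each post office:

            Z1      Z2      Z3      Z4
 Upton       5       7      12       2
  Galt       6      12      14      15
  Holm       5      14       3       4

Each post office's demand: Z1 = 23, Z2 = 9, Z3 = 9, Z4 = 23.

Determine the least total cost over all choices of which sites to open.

Minimum total cost: 272

For any fixed open set, each post office goes to its cheapest open site; total = fixed + service.
{Upton, Holm}: Z1→Upton 5·23=115, Z2→Upton 7·9=63, Z3→Holm 3·9=27, Z4→Upton 2·23=46. Service 251; fixed 21; total 272.
{Upton, Galt, Holm}: service 251 + fixed 56 = 307
{Upton}: service 332 + fixed 12 = 344
{Holm}: service 360 + fixed 9 = 369
(All 7 nonempty subsets were checked; Upton and Holm is lowest.)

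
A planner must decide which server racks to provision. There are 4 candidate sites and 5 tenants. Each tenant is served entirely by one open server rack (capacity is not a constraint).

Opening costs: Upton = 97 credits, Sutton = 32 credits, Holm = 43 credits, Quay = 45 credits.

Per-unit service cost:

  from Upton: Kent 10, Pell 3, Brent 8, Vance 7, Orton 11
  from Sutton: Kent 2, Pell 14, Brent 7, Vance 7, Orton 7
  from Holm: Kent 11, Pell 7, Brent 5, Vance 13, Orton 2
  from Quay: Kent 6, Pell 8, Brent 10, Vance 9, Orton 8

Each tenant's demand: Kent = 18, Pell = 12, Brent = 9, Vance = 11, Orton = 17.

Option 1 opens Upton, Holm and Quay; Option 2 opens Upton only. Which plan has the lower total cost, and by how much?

Option 1 is cheaper by 164.

Option 1: {Upton, Holm, Quay}: Kent→Quay 6·18=108, Pell→Upton 3·12=36, Brent→Holm 5·9=45, Vance→Upton 7·11=77, Orton→Holm 2·17=34. Service 300; fixed 185; total 485.
Option 2: {Upton}: Kent→Upton 10·18=180, Pell→Upton 3·12=36, Brent→Upton 8·9=72, Vance→Upton 7·11=77, Orton→Upton 11·17=187. Service 552; fixed 97; total 649.
Difference: |485 − 649| = 164.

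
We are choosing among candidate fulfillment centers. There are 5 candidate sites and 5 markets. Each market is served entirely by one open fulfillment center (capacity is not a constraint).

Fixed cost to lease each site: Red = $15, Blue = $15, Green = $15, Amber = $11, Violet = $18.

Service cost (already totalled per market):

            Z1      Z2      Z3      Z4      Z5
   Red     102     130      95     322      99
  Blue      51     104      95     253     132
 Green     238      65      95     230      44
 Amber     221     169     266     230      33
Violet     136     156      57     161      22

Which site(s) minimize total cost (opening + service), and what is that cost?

Open Blue, Green and Violet; minimum total cost 404.

For any fixed open set, each market goes to its cheapest open site; total = fixed + service.
{Blue, Green, Violet}: Z1→Blue 51, Z2→Green 65, Z3→Violet 57, Z4→Violet 161, Z5→Violet 22. Service 356; fixed 48; total 404.
{Blue, Green, Amber, Violet}: Z1→Blue 51, Z2→Green 65, Z3→Violet 57, Z4→Violet 161, Z5→Violet 22. Service 356; fixed 59; total 415.
{Red, Blue, Green, Violet}: service 356 + fixed 63 = 419
{Red, Blue, Green, Amber, Violet}: service 356 + fixed 74 = 430
No other subset beats 404.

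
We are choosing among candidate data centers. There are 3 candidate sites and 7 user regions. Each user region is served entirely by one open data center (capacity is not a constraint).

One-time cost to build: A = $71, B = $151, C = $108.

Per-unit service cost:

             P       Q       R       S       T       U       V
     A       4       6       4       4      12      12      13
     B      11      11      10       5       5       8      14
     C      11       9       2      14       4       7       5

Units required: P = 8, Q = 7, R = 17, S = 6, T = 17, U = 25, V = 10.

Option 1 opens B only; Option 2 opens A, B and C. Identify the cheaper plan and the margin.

Option 2 is cheaper by 186.

Option 1: {B}: P→B 11·8=88, Q→B 11·7=77, R→B 10·17=170, S→B 5·6=30, T→B 5·17=85, U→B 8·25=200, V→B 14·10=140. Service 790; fixed 151; total 941.
Option 2: {A, B, C}: P→A 4·8=32, Q→A 6·7=42, R→C 2·17=34, S→A 4·6=24, T→C 4·17=68, U→C 7·25=175, V→C 5·10=50. Service 425; fixed 330; total 755.
Difference: |941 − 755| = 186.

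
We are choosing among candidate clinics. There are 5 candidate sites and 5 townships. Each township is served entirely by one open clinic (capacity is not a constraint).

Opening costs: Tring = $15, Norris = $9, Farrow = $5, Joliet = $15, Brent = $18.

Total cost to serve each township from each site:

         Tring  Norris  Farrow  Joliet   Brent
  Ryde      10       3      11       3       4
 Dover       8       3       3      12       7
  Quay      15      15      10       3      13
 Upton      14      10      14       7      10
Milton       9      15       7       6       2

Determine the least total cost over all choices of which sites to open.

For any fixed open set, each township goes to its cheapest open site; total = fixed + service.
{Farrow, Joliet}: Ryde→Joliet 3, Dover→Farrow 3, Quay→Joliet 3, Upton→Joliet 7, Milton→Joliet 6. Service 22; fixed 20; total 42.
{Norris, Joliet}: service 22 + fixed 24 = 46
{Joliet}: Ryde→Joliet 3, Dover→Joliet 12, Quay→Joliet 3, Upton→Joliet 7, Milton→Joliet 6. Service 31; fixed 15; total 46.
{Tring, Norris, Farrow, Joliet, Brent}: Ryde→Norris 3, Dover→Norris 3, Quay→Joliet 3, Upton→Joliet 7, Milton→Brent 2. Service 18; fixed 62; total 80.
No other subset beats 42.

Minimum total cost: 42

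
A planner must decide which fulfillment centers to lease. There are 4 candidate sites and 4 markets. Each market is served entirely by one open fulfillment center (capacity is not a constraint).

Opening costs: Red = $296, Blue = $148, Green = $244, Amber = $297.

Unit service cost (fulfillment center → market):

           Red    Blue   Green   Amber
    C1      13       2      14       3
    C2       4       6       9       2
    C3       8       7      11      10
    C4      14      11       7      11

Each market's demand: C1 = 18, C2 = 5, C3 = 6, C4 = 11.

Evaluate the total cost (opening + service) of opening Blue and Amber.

Each market is assigned to its cheapest site among the open ones.
{Blue, Amber}: C1→Blue 2·18=36, C2→Amber 2·5=10, C3→Blue 7·6=42, C4→Blue 11·11=121. Service 209; fixed 445; total 654.

Total cost: 654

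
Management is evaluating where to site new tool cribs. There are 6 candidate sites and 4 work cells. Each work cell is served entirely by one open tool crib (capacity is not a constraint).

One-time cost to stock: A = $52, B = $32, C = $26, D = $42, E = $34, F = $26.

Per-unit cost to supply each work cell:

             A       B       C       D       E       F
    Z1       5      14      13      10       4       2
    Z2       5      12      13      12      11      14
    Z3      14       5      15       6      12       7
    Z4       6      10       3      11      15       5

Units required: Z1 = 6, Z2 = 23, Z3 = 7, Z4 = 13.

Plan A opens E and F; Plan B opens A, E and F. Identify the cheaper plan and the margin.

Plan A: {E, F}: Z1→F 2·6=12, Z2→E 11·23=253, Z3→F 7·7=49, Z4→F 5·13=65. Service 379; fixed 60; total 439.
Plan B: {A, E, F}: Z1→F 2·6=12, Z2→A 5·23=115, Z3→F 7·7=49, Z4→F 5·13=65. Service 241; fixed 112; total 353.
Difference: |439 − 353| = 86.

Plan B is cheaper by 86.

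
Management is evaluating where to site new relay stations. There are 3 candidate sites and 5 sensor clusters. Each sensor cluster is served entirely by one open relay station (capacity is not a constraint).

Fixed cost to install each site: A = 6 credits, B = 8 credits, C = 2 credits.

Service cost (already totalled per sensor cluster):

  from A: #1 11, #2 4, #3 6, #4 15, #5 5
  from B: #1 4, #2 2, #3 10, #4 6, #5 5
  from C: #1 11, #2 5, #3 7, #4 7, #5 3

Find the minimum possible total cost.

For any fixed open set, each sensor cluster goes to its cheapest open site; total = fixed + service.
{B, C}: #1→B 4, #2→B 2, #3→C 7, #4→B 6, #5→C 3. Service 22; fixed 10; total 32.
{B}: #1→B 4, #2→B 2, #3→B 10, #4→B 6, #5→B 5. Service 27; fixed 8; total 35.
{C}: #1→C 11, #2→C 5, #3→C 7, #4→C 7, #5→C 3. Service 33; fixed 2; total 35.
{A, B, C}: service 21 + fixed 16 = 37
(All 7 nonempty subsets were checked; B and C is lowest.)

Minimum total cost: 32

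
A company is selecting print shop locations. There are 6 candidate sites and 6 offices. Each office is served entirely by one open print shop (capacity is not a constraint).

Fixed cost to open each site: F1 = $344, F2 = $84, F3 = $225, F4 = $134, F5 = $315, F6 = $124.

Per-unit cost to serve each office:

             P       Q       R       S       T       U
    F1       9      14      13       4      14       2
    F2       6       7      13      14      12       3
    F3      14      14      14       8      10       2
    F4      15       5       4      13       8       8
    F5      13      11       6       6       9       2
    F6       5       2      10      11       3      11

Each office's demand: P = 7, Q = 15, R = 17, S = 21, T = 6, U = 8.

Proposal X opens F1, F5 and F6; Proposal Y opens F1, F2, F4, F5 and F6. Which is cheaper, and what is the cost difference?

Proposal X: {F1, F5, F6}: P→F6 5·7=35, Q→F6 2·15=30, R→F5 6·17=102, S→F1 4·21=84, T→F6 3·6=18, U→F1 2·8=16. Service 285; fixed 783; total 1068.
Proposal Y: {F1, F2, F4, F5, F6}: P→F6 5·7=35, Q→F6 2·15=30, R→F4 4·17=68, S→F1 4·21=84, T→F6 3·6=18, U→F1 2·8=16. Service 251; fixed 1001; total 1252.
Difference: |1068 − 1252| = 184.

Proposal X is cheaper by 184.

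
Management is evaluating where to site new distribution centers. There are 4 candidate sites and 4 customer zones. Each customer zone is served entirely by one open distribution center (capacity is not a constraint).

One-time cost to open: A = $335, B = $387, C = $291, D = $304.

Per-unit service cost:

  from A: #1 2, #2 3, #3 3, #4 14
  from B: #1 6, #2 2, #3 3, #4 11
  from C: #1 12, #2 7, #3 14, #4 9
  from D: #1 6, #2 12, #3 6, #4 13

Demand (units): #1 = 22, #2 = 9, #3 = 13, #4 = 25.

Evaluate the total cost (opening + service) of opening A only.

Total cost: 795

Each customer zone is assigned to its cheapest site among the open ones.
{A}: #1→A 2·22=44, #2→A 3·9=27, #3→A 3·13=39, #4→A 14·25=350. Service 460; fixed 335; total 795.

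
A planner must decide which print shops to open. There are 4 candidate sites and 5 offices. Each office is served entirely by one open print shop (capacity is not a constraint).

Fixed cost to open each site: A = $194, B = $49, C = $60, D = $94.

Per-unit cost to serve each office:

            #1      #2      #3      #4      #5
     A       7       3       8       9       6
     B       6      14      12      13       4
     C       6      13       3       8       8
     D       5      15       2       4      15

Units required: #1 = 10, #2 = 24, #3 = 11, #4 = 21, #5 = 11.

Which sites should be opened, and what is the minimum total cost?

Open A and D; minimum total cost 582.

For any fixed open set, each office goes to its cheapest open site; total = fixed + service.
{A, D}: #1→D 5·10=50, #2→A 3·24=72, #3→D 2·11=22, #4→D 4·21=84, #5→A 6·11=66. Service 294; fixed 288; total 582.
{A, B, D}: service 272 + fixed 337 = 609
{A, C, D}: service 294 + fixed 348 = 642
{A, B, C, D}: service 272 + fixed 397 = 669
No other subset beats 582.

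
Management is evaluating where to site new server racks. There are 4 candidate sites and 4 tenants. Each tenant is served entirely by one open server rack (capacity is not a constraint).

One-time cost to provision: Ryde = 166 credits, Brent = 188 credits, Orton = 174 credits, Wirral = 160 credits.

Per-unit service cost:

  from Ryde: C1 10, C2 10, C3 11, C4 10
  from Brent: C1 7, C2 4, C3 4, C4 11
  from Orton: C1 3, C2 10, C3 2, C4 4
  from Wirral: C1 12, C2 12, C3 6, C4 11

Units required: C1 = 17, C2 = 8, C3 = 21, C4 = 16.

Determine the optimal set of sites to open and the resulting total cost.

For any fixed open set, each tenant goes to its cheapest open site; total = fixed + service.
{Orton}: C1→Orton 3·17=51, C2→Orton 10·8=80, C3→Orton 2·21=42, C4→Orton 4·16=64. Service 237; fixed 174; total 411.
{Brent, Orton}: C1→Orton 3·17=51, C2→Brent 4·8=32, C3→Orton 2·21=42, C4→Orton 4·16=64. Service 189; fixed 362; total 551.
{Orton, Wirral}: C1→Orton 3·17=51, C2→Orton 10·8=80, C3→Orton 2·21=42, C4→Orton 4·16=64. Service 237; fixed 334; total 571.
{Ryde, Brent, Orton, Wirral}: C1→Orton 3·17=51, C2→Brent 4·8=32, C3→Orton 2·21=42, C4→Orton 4·16=64. Service 189; fixed 688; total 877.
No other subset beats 411.

Open Orton only; minimum total cost 411.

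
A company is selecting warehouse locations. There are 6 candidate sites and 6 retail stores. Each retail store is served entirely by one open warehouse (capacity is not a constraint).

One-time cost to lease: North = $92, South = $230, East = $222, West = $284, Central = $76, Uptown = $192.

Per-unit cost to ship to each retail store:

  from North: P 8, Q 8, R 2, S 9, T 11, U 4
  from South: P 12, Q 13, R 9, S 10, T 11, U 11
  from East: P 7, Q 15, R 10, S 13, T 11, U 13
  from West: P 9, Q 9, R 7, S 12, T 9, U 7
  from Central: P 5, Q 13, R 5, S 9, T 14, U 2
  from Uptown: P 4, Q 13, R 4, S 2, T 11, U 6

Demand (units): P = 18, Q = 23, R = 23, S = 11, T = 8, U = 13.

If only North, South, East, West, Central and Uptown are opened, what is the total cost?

Each retail store is assigned to its cheapest site among the open ones.
{North, South, East, West, Central, Uptown}: P→Uptown 4·18=72, Q→North 8·23=184, R→North 2·23=46, S→Uptown 2·11=22, T→West 9·8=72, U→Central 2·13=26. Service 422; fixed 1096; total 1518.

Total cost: 1518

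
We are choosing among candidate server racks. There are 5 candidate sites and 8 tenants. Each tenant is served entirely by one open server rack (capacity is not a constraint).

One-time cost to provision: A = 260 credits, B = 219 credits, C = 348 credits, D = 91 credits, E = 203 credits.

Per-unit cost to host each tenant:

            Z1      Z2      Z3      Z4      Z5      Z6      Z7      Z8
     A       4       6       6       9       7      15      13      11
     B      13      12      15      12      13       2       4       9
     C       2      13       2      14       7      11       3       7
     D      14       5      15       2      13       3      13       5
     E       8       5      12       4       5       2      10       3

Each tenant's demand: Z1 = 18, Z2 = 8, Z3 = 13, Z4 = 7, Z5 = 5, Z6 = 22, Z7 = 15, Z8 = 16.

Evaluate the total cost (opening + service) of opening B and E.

Each tenant is assigned to its cheapest site among the open ones.
{B, E}: Z1→E 8·18=144, Z2→E 5·8=40, Z3→E 12·13=156, Z4→E 4·7=28, Z5→E 5·5=25, Z6→B 2·22=44, Z7→B 4·15=60, Z8→E 3·16=48. Service 545; fixed 422; total 967.

Total cost: 967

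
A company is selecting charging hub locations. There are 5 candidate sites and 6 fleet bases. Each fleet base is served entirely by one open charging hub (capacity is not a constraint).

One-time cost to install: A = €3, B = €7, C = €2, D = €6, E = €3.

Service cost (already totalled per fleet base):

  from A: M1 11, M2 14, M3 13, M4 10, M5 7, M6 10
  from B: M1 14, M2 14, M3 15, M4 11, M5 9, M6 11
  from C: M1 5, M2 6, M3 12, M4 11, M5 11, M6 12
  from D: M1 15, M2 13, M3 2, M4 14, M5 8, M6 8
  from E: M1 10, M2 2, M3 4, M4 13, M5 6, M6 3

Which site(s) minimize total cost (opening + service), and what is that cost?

For any fixed open set, each fleet base goes to its cheapest open site; total = fixed + service.
{C, E}: M1→C 5, M2→E 2, M3→E 4, M4→C 11, M5→E 6, M6→E 3. Service 31; fixed 5; total 36.
{A, C, E}: service 30 + fixed 8 = 38
{C, D, E}: service 29 + fixed 11 = 40
{A, B, C, D, E}: service 28 + fixed 21 = 49
No other subset beats 36.

Open C and E; minimum total cost 36.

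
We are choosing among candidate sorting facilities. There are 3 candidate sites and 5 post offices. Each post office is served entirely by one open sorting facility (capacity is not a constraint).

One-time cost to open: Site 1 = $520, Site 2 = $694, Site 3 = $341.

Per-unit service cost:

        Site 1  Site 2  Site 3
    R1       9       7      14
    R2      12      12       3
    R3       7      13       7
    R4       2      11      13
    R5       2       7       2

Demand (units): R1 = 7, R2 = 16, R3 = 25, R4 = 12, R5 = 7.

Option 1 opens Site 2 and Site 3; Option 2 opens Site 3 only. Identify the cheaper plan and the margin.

Option 2 is cheaper by 621.

Option 1: {Site 2, Site 3}: R1→Site 2 7·7=49, R2→Site 3 3·16=48, R3→Site 3 7·25=175, R4→Site 2 11·12=132, R5→Site 3 2·7=14. Service 418; fixed 1035; total 1453.
Option 2: {Site 3}: R1→Site 3 14·7=98, R2→Site 3 3·16=48, R3→Site 3 7·25=175, R4→Site 3 13·12=156, R5→Site 3 2·7=14. Service 491; fixed 341; total 832.
Difference: |1453 − 832| = 621.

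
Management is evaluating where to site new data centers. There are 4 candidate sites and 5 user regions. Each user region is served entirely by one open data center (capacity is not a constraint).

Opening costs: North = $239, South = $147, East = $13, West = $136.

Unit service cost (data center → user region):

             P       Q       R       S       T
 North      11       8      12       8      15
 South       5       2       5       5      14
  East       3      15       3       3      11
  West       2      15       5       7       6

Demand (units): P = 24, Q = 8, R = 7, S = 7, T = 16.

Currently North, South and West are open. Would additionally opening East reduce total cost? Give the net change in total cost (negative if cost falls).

Yes — net change −15 (cost falls by 15).

Current service cost with {North, South, West}: 230.
Adding East: each user region re-picks its cheapest; new service cost 202, saving 28.
Extra fixed cost: 13. Net change = 13 − 28 = -15.
(Totals: 752 → 737.)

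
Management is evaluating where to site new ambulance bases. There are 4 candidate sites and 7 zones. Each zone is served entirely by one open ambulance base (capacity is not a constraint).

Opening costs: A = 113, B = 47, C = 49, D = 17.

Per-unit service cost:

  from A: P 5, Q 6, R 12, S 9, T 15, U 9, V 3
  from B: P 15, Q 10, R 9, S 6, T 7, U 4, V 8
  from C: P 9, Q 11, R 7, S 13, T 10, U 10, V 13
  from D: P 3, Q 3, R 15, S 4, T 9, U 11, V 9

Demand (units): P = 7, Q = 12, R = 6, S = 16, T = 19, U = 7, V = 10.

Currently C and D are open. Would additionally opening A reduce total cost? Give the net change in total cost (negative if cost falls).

Current service cost with {C, D}: 494.
Adding A: each zone re-picks its cheapest; new service cost 427, saving 67.
Extra fixed cost: 113. Net change = 113 − 67 = 46.
(Totals: 560 → 606.)

No — net change +46 (cost rises by 46).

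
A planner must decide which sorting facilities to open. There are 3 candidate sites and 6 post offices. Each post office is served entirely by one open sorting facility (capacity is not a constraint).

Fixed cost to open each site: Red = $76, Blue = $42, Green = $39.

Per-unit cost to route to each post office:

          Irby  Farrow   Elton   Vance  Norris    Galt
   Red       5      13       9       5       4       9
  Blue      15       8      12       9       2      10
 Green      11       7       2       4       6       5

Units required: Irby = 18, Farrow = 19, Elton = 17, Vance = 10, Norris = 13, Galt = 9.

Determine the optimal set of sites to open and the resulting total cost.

For any fixed open set, each post office goes to its cheapest open site; total = fixed + service.
{Red, Green}: Irby→Red 5·18=90, Farrow→Green 7·19=133, Elton→Green 2·17=34, Vance→Green 4·10=40, Norris→Red 4·13=52, Galt→Green 5·9=45. Service 394; fixed 115; total 509.
{Red, Blue, Green}: service 368 + fixed 157 = 525
{Blue, Green}: service 476 + fixed 81 = 557
{Green}: service 528 + fixed 39 = 567
No other subset beats 509.

Open Red and Green; minimum total cost 509.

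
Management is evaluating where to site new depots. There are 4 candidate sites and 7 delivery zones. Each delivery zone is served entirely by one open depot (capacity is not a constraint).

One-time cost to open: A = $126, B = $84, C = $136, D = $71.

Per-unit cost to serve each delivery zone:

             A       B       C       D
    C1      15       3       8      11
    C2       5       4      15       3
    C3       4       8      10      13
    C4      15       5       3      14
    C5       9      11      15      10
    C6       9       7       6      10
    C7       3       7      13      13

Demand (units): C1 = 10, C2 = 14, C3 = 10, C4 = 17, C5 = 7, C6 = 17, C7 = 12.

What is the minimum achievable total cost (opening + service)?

For any fixed open set, each delivery zone goes to its cheapest open site; total = fixed + service.
{B}: C1→B 3·10=30, C2→B 4·14=56, C3→B 8·10=80, C4→B 5·17=85, C5→B 11·7=77, C6→B 7·17=119, C7→B 7·12=84. Service 531; fixed 84; total 615.
{A, B}: service 429 + fixed 210 = 639
{B, D}: C1→B 3·10=30, C2→D 3·14=42, C3→B 8·10=80, C4→B 5·17=85, C5→D 10·7=70, C6→B 7·17=119, C7→B 7·12=84. Service 510; fixed 155; total 665.
{A, B, C, D}: service 364 + fixed 417 = 781
(All 15 nonempty subsets were checked; B only is lowest.)

Minimum total cost: 615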